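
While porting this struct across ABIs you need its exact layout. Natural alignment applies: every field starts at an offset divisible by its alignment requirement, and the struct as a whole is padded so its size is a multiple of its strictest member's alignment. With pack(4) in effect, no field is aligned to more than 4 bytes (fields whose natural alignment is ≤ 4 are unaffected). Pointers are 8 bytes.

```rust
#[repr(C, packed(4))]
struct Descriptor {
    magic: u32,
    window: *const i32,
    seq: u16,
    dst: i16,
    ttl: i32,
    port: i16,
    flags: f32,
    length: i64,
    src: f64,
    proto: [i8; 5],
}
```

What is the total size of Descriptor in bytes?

magic at 0 (size 4, align 4) → ends 4
window at 4 (size 8, align 4) → ends 12
seq at 12 (size 2, align 2) → ends 14
dst at 14 (size 2, align 2) → ends 16
ttl at 16 (size 4, align 4) → ends 20
port at 20 (size 2, align 2) → ends 22
pad 2 to align 4 for flags
flags at 24 (size 4, align 4) → ends 28
length at 28 (size 8, align 4) → ends 36
src at 36 (size 8, align 4) → ends 44
proto at 44 (size 5, align 1) → ends 49
tail pad 3 to reach multiple of 4
total 52 bytes, alignment 4

52 bytes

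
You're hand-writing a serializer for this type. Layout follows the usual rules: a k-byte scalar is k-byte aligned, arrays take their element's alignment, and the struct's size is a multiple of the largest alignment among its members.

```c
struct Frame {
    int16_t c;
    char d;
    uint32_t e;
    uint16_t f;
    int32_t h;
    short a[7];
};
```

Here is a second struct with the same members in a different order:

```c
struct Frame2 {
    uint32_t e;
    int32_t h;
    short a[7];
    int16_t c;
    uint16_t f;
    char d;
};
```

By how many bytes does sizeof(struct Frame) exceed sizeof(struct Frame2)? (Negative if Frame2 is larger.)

4

0..2  c  (2B, 2-aligned)
2..3  d  (1B, 1-aligned)
3..4  -- padding (1B)
4..8  e  (4B, 4-aligned)
8..10  f  (2B, 2-aligned)
10..12  -- padding (2B)
12..16  h  (4B, 4-aligned)
16..30  a  (14B, 2-aligned)
30..32  -- tail padding (2B)
sizeof = 32, alignof = 4
— Frame2 —
0..4  e  (4B, 4-aligned)
4..8  h  (4B, 4-aligned)
8..22  a  (14B, 2-aligned)
22..24  c  (2B, 2-aligned)
24..26  f  (2B, 2-aligned)
26..27  d  (1B, 1-aligned)
27..28  -- tail padding (1B)
sizeof = 28, alignof = 4
32 − 28 = 4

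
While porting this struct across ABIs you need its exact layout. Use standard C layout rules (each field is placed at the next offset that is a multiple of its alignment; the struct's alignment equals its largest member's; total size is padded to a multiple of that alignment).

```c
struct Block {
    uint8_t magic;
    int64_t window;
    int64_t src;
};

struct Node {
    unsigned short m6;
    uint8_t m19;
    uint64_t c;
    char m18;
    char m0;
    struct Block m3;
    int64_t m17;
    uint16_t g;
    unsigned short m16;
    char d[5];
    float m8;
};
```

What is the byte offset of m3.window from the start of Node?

Block: @0: magic [1B, align 1] → 1; +7 pad (align 8); @8: window [8B, align 8] → 16; @16: src [8B, align 8] → 24; size 24, align 8
@0: m6 [2B, align 2] → 2
@2: m19 [1B, align 1] → 3
+5 pad (align 8)
@8: c [8B, align 8] → 16
@16: m18 [1B, align 1] → 17
@17: m0 [1B, align 1] → 18
+6 pad (align 8)
@24: m3 [24B, align 8] → 48
within Block: window at 8
24 + 8 = 32

32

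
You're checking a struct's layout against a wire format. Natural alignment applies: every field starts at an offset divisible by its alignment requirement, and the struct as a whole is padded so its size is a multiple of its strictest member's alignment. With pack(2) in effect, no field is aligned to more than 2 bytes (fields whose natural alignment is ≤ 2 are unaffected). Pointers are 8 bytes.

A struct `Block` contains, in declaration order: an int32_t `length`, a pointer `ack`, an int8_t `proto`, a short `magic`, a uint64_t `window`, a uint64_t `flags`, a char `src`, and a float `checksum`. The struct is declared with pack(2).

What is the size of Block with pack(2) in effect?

0..4  length  (4B, 2-aligned)
4..12  ack  (8B, 2-aligned)
12..13  proto  (1B, 1-aligned)
13..14  -- padding (1B)
14..16  magic  (2B, 2-aligned)
16..24  window  (8B, 2-aligned)
24..32  flags  (8B, 2-aligned)
32..33  src  (1B, 1-aligned)
33..34  -- padding (1B)
34..38  checksum  (4B, 2-aligned)
sizeof = 38, alignof = 2

38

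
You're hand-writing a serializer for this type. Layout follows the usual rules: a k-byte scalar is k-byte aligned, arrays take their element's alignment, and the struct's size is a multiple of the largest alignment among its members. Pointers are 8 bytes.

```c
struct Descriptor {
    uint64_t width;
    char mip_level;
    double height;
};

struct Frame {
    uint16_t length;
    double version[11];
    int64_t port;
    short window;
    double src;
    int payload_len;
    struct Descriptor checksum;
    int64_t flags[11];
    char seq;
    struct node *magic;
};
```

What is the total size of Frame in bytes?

256 bytes

Descriptor: 0..8  width  (8B, 8-aligned); 8..9  mip_level  (1B, 1-aligned); 9..16  -- padding (7B); 16..24  height  (8B, 8-aligned); sizeof = 24, alignof = 8
0..2  length  (2B, 2-aligned)
2..8  -- padding (6B)
8..96  version  (88B, 8-aligned)
96..104  port  (8B, 8-aligned)
104..106  window  (2B, 2-aligned)
106..112  -- padding (6B)
112..120  src  (8B, 8-aligned)
120..124  payload_len  (4B, 4-aligned)
124..128  -- padding (4B)
128..152  checksum  (24B, 8-aligned)
152..240  flags  (88B, 8-aligned)
240..241  seq  (1B, 1-aligned)
241..248  -- padding (7B)
248..256  magic  (8B, 8-aligned)
sizeof = 256, alignof = 8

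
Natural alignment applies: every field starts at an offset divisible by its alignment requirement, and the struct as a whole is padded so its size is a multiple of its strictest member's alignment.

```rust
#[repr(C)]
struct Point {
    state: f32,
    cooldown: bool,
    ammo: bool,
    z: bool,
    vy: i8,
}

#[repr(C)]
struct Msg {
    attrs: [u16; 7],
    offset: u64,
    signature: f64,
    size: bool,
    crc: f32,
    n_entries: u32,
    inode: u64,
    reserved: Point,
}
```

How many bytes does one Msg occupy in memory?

Point: 0..4  state  (4B, 4-aligned); 4..5  cooldown  (1B, 1-aligned); 5..6  ammo  (1B, 1-aligned); 6..7  z  (1B, 1-aligned); 7..8  vy  (1B, 1-aligned); sizeof = 8, alignof = 4
0..14  attrs  (14B, 2-aligned)
14..16  -- padding (2B)
16..24  offset  (8B, 8-aligned)
24..32  signature  (8B, 8-aligned)
32..33  size  (1B, 1-aligned)
33..36  -- padding (3B)
36..40  crc  (4B, 4-aligned)
40..44  n_entries  (4B, 4-aligned)
44..48  -- padding (4B)
48..56  inode  (8B, 8-aligned)
56..64  reserved  (8B, 4-aligned)
sizeof = 64, alignof = 8

64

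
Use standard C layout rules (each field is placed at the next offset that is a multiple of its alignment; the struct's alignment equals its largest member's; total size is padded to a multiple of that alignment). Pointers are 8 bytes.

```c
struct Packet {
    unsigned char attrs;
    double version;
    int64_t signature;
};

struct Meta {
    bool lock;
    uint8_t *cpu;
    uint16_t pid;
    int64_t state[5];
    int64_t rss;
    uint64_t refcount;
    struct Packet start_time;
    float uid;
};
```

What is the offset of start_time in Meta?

80

Packet: 0..1  attrs  (1B, 1-aligned); 1..8  -- padding (7B); 8..16  version  (8B, 8-aligned); 16..24  signature  (8B, 8-aligned); sizeof = 24, alignof = 8
0..1  lock  (1B, 1-aligned)
1..8  -- padding (7B)
8..16  cpu  (8B, 8-aligned)
16..18  pid  (2B, 2-aligned)
18..24  -- padding (6B)
24..64  state  (40B, 8-aligned)
64..72  rss  (8B, 8-aligned)
72..80  refcount  (8B, 8-aligned)
80..104  start_time  (24B, 8-aligned)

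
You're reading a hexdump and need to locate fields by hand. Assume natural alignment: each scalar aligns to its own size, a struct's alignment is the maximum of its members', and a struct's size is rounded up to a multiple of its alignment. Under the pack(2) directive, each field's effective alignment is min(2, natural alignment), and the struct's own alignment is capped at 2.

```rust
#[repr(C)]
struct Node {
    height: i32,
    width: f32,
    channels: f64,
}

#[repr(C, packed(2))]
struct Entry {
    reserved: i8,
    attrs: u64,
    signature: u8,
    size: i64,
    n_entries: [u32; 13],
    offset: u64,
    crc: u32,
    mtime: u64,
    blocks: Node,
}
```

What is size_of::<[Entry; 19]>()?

Node: height at 0 (size 4, align 4) → ends 4; width at 4 (size 4, align 4) → ends 8; channels at 8 (size 8, align 8) → ends 16; total 16 bytes, alignment 8
reserved at 0 (size 1, align 1) → ends 1
pad 1 to align 2 for attrs
attrs at 2 (size 8, align 2) → ends 10
signature at 10 (size 1, align 1) → ends 11
pad 1 to align 2 for size
size at 12 (size 8, align 2) → ends 20
n_entries at 20 (size 52, align 2) → ends 72
offset at 72 (size 8, align 2) → ends 80
crc at 80 (size 4, align 2) → ends 84
mtime at 84 (size 8, align 2) → ends 92
blocks at 92 (size 16, align 2) → ends 108
total 108 bytes, alignment 2
array of 19: 19 × 108 = 2052

2052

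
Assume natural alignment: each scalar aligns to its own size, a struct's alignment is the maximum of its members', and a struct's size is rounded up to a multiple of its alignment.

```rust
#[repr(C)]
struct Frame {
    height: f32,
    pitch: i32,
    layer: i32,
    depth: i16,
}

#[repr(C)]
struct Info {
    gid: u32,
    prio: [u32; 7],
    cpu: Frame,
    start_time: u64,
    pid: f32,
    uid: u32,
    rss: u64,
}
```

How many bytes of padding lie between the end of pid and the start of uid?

Frame: @0: height [4B, align 4] → 4; @4: pitch [4B, align 4] → 8; @8: layer [4B, align 4] → 12; @12: depth [2B, align 2] → 14; +2 tail pad (align 4); size 16, align 4
@0: gid [4B, align 4] → 4
@4: prio [28B, align 4] → 32
@32: cpu [16B, align 4] → 48
@48: start_time [8B, align 8] → 56
@56: pid [4B, align 4] → 60
@60: uid [4B, align 4] → 64

0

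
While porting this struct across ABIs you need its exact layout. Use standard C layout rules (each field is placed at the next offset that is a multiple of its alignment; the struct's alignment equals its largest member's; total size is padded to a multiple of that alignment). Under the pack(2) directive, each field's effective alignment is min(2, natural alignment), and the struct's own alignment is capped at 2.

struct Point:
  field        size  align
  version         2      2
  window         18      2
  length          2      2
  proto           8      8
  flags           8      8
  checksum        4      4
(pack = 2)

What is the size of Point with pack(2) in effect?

version at 0 (size 2, align 2) → ends 2
window at 2 (size 18, align 2) → ends 20
length at 20 (size 2, align 2) → ends 22
proto at 22 (size 8, align 2) → ends 30
flags at 30 (size 8, align 2) → ends 38
checksum at 38 (size 4, align 2) → ends 42
total 42 bytes, alignment 2

42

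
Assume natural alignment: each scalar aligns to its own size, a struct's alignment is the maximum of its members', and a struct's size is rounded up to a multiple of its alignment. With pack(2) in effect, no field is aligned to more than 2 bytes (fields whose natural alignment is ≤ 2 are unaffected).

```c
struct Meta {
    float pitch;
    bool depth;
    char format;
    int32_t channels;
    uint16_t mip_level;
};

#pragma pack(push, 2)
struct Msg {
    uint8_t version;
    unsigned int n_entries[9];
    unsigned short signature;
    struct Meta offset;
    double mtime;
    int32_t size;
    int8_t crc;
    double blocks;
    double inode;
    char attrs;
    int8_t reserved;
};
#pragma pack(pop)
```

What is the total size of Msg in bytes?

Meta: pitch at 0 (size 4, align 4) → ends 4; depth at 4 (size 1, align 1) → ends 5; format at 5 (size 1, align 1) → ends 6; pad 2 to align 4 for channels; channels at 8 (size 4, align 4) → ends 12; mip_level at 12 (size 2, align 2) → ends 14; tail pad 2 to reach multiple of 4; total 16 bytes, alignment 4
version at 0 (size 1, align 1) → ends 1
pad 1 to align 2 for n_entries
n_entries at 2 (size 36, align 2) → ends 38
signature at 38 (size 2, align 2) → ends 40
offset at 40 (size 16, align 2) → ends 56
mtime at 56 (size 8, align 2) → ends 64
size at 64 (size 4, align 2) → ends 68
crc at 68 (size 1, align 1) → ends 69
pad 1 to align 2 for blocks
blocks at 70 (size 8, align 2) → ends 78
inode at 78 (size 8, align 2) → ends 86
attrs at 86 (size 1, align 1) → ends 87
reserved at 87 (size 1, align 1) → ends 88
total 88 bytes, alignment 2

88 bytes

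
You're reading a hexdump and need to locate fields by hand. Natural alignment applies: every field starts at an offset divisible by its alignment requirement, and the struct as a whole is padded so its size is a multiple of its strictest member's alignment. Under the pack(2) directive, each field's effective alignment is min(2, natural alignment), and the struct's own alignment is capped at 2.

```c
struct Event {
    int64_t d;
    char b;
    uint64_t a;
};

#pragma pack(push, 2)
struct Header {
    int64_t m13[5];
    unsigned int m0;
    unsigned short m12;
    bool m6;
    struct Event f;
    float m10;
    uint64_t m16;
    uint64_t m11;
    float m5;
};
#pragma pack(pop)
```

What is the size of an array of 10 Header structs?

960

Event: d at 0 (size 8, align 8) → ends 8; b at 8 (size 1, align 1) → ends 9; pad 7 to align 8 for a; a at 16 (size 8, align 8) → ends 24; total 24 bytes, alignment 8
m13 at 0 (size 40, align 2) → ends 40
m0 at 40 (size 4, align 2) → ends 44
m12 at 44 (size 2, align 2) → ends 46
m6 at 46 (size 1, align 1) → ends 47
pad 1 to align 2 for f
f at 48 (size 24, align 2) → ends 72
m10 at 72 (size 4, align 2) → ends 76
m16 at 76 (size 8, align 2) → ends 84
m11 at 84 (size 8, align 2) → ends 92
m5 at 92 (size 4, align 2) → ends 96
total 96 bytes, alignment 2
array of 10: 10 × 96 = 960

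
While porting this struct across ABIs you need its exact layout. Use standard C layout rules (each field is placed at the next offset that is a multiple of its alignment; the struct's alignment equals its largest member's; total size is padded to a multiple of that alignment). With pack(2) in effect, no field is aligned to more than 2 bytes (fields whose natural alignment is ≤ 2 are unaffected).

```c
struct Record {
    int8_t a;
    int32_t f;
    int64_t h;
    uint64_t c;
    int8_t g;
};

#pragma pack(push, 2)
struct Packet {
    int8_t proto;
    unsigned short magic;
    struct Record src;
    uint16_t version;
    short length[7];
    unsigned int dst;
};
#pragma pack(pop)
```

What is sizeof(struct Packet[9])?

504

Record: 0..1  a  (1B, 1-aligned); 1..4  -- padding (3B); 4..8  f  (4B, 4-aligned); 8..16  h  (8B, 8-aligned); 16..24  c  (8B, 8-aligned); 24..25  g  (1B, 1-aligned); 25..32  -- tail padding (7B); sizeof = 32, alignof = 8
0..1  proto  (1B, 1-aligned)
1..2  -- padding (1B)
2..4  magic  (2B, 2-aligned)
4..36  src  (32B, 2-aligned)
36..38  version  (2B, 2-aligned)
38..52  length  (14B, 2-aligned)
52..56  dst  (4B, 2-aligned)
sizeof = 56, alignof = 2
array of 9: 9 × 56 = 504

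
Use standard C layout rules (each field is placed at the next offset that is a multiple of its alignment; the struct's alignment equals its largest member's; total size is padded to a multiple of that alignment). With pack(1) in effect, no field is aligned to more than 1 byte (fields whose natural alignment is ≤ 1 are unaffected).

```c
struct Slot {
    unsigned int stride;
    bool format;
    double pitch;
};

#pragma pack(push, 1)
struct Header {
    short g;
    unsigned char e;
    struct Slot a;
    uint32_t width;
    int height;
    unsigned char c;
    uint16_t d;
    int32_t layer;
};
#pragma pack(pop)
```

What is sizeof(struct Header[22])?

748

Slot: @0: stride [4B, align 4] → 4; @4: format [1B, align 1] → 5; +3 pad (align 8); @8: pitch [8B, align 8] → 16; size 16, align 8
@0: g [2B, align 1] → 2
@2: e [1B, align 1] → 3
@3: a [16B, align 1] → 19
@19: width [4B, align 1] → 23
@23: height [4B, align 1] → 27
@27: c [1B, align 1] → 28
@28: d [2B, align 1] → 30
@30: layer [4B, align 1] → 34
size 34, align 1
array of 22: 22 × 34 = 748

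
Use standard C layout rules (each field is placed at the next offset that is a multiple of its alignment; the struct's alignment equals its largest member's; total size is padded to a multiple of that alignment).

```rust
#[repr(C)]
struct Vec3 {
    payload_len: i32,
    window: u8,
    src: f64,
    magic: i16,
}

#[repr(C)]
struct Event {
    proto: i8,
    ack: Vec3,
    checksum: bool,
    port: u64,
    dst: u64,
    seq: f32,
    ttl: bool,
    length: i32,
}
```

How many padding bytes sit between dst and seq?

0

Vec3: 0..4  payload_len  (4B, 4-aligned); 4..5  window  (1B, 1-aligned); 5..8  -- padding (3B); 8..16  src  (8B, 8-aligned); 16..18  magic  (2B, 2-aligned); 18..24  -- tail padding (6B); sizeof = 24, alignof = 8
0..1  proto  (1B, 1-aligned)
1..8  -- padding (7B)
8..32  ack  (24B, 8-aligned)
32..33  checksum  (1B, 1-aligned)
33..40  -- padding (7B)
40..48  port  (8B, 8-aligned)
48..56  dst  (8B, 8-aligned)
56..60  seq  (4B, 4-aligned)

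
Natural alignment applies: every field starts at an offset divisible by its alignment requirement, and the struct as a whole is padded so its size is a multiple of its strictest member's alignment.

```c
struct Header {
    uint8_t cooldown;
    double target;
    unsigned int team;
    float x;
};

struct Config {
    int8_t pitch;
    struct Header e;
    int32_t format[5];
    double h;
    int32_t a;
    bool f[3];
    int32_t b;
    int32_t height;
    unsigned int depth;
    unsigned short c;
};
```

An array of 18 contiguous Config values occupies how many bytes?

1584

Header: 0..1  cooldown  (1B, 1-aligned); 1..8  -- padding (7B); 8..16  target  (8B, 8-aligned); 16..20  team  (4B, 4-aligned); 20..24  x  (4B, 4-aligned); sizeof = 24, alignof = 8
0..1  pitch  (1B, 1-aligned)
1..8  -- padding (7B)
8..32  e  (24B, 8-aligned)
32..52  format  (20B, 4-aligned)
52..56  -- padding (4B)
56..64  h  (8B, 8-aligned)
64..68  a  (4B, 4-aligned)
68..71  f  (3B, 1-aligned)
71..72  -- padding (1B)
72..76  b  (4B, 4-aligned)
76..80  height  (4B, 4-aligned)
80..84  depth  (4B, 4-aligned)
84..86  c  (2B, 2-aligned)
86..88  -- tail padding (2B)
sizeof = 88, alignof = 8
array of 18: 18 × 88 = 1584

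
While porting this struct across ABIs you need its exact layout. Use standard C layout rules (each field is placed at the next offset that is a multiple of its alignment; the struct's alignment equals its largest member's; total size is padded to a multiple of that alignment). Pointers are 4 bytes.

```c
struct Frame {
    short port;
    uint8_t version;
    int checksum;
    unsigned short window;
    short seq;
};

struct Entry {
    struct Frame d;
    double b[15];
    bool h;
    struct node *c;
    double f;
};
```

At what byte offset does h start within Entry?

136

Frame: 0..2  port  (2B, 2-aligned); 2..3  version  (1B, 1-aligned); 3..4  -- padding (1B); 4..8  checksum  (4B, 4-aligned); 8..10  window  (2B, 2-aligned); 10..12  seq  (2B, 2-aligned); sizeof = 12, alignof = 4
0..12  d  (12B, 4-aligned)
12..16  -- padding (4B)
16..136  b  (120B, 8-aligned)
136..137  h  (1B, 1-aligned)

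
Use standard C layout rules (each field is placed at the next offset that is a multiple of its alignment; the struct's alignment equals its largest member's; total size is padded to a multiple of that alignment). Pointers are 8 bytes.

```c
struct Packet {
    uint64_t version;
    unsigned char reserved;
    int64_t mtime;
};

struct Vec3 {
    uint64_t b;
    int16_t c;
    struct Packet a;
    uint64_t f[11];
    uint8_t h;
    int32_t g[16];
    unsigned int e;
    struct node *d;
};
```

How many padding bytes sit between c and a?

6

Packet: version at 0 (size 8, align 8) → ends 8; reserved at 8 (size 1, align 1) → ends 9; pad 7 to align 8 for mtime; mtime at 16 (size 8, align 8) → ends 24; total 24 bytes, alignment 8
b at 0 (size 8, align 8) → ends 8
c at 8 (size 2, align 2) → ends 10
pad 6 to align 8 for a
a at 16 (size 24, align 8) → ends 40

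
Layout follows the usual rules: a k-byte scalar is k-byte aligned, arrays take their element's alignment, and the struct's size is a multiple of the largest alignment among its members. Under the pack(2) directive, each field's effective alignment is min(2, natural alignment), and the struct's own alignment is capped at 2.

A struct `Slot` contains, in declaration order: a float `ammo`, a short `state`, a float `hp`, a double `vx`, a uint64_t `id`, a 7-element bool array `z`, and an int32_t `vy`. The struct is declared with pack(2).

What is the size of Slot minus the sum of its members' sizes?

ammo at 0 (size 4, align 2) → ends 4
state at 4 (size 2, align 2) → ends 6
hp at 6 (size 4, align 2) → ends 10
vx at 10 (size 8, align 2) → ends 18
id at 18 (size 8, align 2) → ends 26
z at 26 (size 7, align 1) → ends 33
pad 1 to align 2 for vy
vy at 34 (size 4, align 2) → ends 38
total 38 bytes, alignment 2
data bytes 37, size 38 → padding 1

1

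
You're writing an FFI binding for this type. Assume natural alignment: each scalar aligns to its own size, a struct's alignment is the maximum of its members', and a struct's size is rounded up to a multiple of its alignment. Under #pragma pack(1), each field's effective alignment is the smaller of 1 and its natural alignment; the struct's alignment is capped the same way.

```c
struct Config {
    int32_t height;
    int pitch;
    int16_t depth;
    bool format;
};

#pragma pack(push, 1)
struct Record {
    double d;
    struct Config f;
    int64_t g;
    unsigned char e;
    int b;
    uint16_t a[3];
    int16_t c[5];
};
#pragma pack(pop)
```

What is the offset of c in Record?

39

Config: 0..4  height  (4B, 4-aligned); 4..8  pitch  (4B, 4-aligned); 8..10  depth  (2B, 2-aligned); 10..11  format  (1B, 1-aligned); 11..12  -- tail padding (1B); sizeof = 12, alignof = 4
0..8  d  (8B, 1-aligned)
8..20  f  (12B, 1-aligned)
20..28  g  (8B, 1-aligned)
28..29  e  (1B, 1-aligned)
29..33  b  (4B, 1-aligned)
33..39  a  (6B, 1-aligned)
39..49  c  (10B, 1-aligned)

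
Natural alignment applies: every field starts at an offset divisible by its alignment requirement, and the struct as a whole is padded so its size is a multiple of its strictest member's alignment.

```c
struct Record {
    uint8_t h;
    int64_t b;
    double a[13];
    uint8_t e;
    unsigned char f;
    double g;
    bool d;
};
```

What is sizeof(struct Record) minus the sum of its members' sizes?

@0: h [1B, align 1] → 1
+7 pad (align 8)
@8: b [8B, align 8] → 16
@16: a [104B, align 8] → 120
@120: e [1B, align 1] → 121
@121: f [1B, align 1] → 122
+6 pad (align 8)
@128: g [8B, align 8] → 136
@136: d [1B, align 1] → 137
+7 tail pad (align 8)
size 144, align 8
data bytes 124, size 144 → padding 20

20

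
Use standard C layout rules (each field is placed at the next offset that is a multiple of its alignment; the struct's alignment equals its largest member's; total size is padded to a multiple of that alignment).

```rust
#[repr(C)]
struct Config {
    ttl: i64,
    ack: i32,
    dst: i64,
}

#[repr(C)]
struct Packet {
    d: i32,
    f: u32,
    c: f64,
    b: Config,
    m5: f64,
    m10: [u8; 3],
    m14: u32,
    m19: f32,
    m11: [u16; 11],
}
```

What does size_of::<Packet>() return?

Config: @0: ttl [8B, align 8] → 8; @8: ack [4B, align 4] → 12; +4 pad (align 8); @16: dst [8B, align 8] → 24; size 24, align 8
@0: d [4B, align 4] → 4
@4: f [4B, align 4] → 8
@8: c [8B, align 8] → 16
@16: b [24B, align 8] → 40
@40: m5 [8B, align 8] → 48
@48: m10 [3B, align 1] → 51
+1 pad (align 4)
@52: m14 [4B, align 4] → 56
@56: m19 [4B, align 4] → 60
@60: m11 [22B, align 2] → 82
+6 tail pad (align 8)
size 88, align 8

88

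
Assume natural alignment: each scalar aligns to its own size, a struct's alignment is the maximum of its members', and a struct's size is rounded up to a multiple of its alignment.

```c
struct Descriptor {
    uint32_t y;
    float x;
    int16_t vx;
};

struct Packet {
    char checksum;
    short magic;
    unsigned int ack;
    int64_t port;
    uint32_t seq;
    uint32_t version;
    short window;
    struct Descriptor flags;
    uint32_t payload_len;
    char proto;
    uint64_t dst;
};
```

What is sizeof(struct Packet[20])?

Descriptor: @0: y [4B, align 4] → 4; @4: x [4B, align 4] → 8; @8: vx [2B, align 2] → 10; +2 tail pad (align 4); size 12, align 4
@0: checksum [1B, align 1] → 1
+1 pad (align 2)
@2: magic [2B, align 2] → 4
@4: ack [4B, align 4] → 8
@8: port [8B, align 8] → 16
@16: seq [4B, align 4] → 20
@20: version [4B, align 4] → 24
@24: window [2B, align 2] → 26
+2 pad (align 4)
@28: flags [12B, align 4] → 40
@40: payload_len [4B, align 4] → 44
@44: proto [1B, align 1] → 45
+3 pad (align 8)
@48: dst [8B, align 8] → 56
size 56, align 8
array of 20: 20 × 56 = 1120

1120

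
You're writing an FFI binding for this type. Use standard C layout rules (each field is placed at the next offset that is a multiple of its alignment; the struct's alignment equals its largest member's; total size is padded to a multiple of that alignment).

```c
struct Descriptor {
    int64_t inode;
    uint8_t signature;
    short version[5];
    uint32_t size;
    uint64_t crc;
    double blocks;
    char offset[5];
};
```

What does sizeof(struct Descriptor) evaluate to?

48 bytes

@0: inode [8B, align 8] → 8
@8: signature [1B, align 1] → 9
+1 pad (align 2)
@10: version [10B, align 2] → 20
@20: size [4B, align 4] → 24
@24: crc [8B, align 8] → 32
@32: blocks [8B, align 8] → 40
@40: offset [5B, align 1] → 45
+3 tail pad (align 8)
size 48, align 8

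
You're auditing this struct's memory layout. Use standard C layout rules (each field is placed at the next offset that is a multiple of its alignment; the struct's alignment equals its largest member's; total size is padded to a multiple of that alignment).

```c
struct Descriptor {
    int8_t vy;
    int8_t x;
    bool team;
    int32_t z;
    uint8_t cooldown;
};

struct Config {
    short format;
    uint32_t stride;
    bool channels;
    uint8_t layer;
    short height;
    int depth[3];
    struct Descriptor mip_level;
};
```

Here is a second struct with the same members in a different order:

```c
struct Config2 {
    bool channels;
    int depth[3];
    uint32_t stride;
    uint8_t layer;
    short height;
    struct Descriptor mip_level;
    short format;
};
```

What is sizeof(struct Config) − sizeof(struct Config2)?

Descriptor: @0: vy [1B, align 1] → 1; @1: x [1B, align 1] → 2; @2: team [1B, align 1] → 3; +1 pad (align 4); @4: z [4B, align 4] → 8; @8: cooldown [1B, align 1] → 9; +3 tail pad (align 4); size 12, align 4
@0: format [2B, align 2] → 2
+2 pad (align 4)
@4: stride [4B, align 4] → 8
@8: channels [1B, align 1] → 9
@9: layer [1B, align 1] → 10
@10: height [2B, align 2] → 12
@12: depth [12B, align 4] → 24
@24: mip_level [12B, align 4] → 36
size 36, align 4
— Config2 —
@0: channels [1B, align 1] → 1
+3 pad (align 4)
@4: depth [12B, align 4] → 16
@16: stride [4B, align 4] → 20
@20: layer [1B, align 1] → 21
+1 pad (align 2)
@22: height [2B, align 2] → 24
@24: mip_level [12B, align 4] → 36
@36: format [2B, align 2] → 38
+2 tail pad (align 4)
size 40, align 4
36 − 40 = -4

-4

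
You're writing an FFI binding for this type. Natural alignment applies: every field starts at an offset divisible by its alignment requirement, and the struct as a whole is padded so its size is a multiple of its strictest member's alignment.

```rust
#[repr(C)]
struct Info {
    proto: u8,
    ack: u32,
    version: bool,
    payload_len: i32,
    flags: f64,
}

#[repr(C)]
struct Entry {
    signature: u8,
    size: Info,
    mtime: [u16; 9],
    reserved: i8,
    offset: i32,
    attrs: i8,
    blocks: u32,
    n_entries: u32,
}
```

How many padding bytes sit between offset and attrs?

0

Info: 0..1  proto  (1B, 1-aligned); 1..4  -- padding (3B); 4..8  ack  (4B, 4-aligned); 8..9  version  (1B, 1-aligned); 9..12  -- padding (3B); 12..16  payload_len  (4B, 4-aligned); 16..24  flags  (8B, 8-aligned); sizeof = 24, alignof = 8
0..1  signature  (1B, 1-aligned)
1..8  -- padding (7B)
8..32  size  (24B, 8-aligned)
32..50  mtime  (18B, 2-aligned)
50..51  reserved  (1B, 1-aligned)
51..52  -- padding (1B)
52..56  offset  (4B, 4-aligned)
56..57  attrs  (1B, 1-aligned)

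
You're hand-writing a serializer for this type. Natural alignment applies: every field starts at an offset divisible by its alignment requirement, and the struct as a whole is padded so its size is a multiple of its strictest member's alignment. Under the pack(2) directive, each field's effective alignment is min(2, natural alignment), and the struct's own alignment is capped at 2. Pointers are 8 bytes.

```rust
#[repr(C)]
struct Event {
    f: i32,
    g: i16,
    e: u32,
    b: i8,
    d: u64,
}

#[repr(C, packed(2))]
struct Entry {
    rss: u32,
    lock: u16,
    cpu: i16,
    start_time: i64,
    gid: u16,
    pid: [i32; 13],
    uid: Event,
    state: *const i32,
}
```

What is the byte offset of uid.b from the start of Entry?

Event: 0..4  f  (4B, 4-aligned); 4..6  g  (2B, 2-aligned); 6..8  -- padding (2B); 8..12  e  (4B, 4-aligned); 12..13  b  (1B, 1-aligned); 13..16  -- padding (3B); 16..24  d  (8B, 8-aligned); sizeof = 24, alignof = 8
0..4  rss  (4B, 2-aligned)
4..6  lock  (2B, 2-aligned)
6..8  cpu  (2B, 2-aligned)
8..16  start_time  (8B, 2-aligned)
16..18  gid  (2B, 2-aligned)
18..70  pid  (52B, 2-aligned)
70..94  uid  (24B, 2-aligned)
within Event: b at 12
70 + 12 = 82

82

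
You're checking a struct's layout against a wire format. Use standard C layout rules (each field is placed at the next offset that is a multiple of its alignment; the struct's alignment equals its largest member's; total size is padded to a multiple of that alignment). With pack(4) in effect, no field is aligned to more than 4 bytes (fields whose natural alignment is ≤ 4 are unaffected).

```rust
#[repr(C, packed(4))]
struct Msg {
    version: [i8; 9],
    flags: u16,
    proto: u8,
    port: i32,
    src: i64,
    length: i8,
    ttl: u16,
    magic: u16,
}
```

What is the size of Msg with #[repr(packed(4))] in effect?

36

version at 0 (size 9, align 1) → ends 9
pad 1 to align 2 for flags
flags at 10 (size 2, align 2) → ends 12
proto at 12 (size 1, align 1) → ends 13
pad 3 to align 4 for port
port at 16 (size 4, align 4) → ends 20
src at 20 (size 8, align 4) → ends 28
length at 28 (size 1, align 1) → ends 29
pad 1 to align 2 for ttl
ttl at 30 (size 2, align 2) → ends 32
magic at 32 (size 2, align 2) → ends 34
tail pad 2 to reach multiple of 4
total 36 bytes, alignment 4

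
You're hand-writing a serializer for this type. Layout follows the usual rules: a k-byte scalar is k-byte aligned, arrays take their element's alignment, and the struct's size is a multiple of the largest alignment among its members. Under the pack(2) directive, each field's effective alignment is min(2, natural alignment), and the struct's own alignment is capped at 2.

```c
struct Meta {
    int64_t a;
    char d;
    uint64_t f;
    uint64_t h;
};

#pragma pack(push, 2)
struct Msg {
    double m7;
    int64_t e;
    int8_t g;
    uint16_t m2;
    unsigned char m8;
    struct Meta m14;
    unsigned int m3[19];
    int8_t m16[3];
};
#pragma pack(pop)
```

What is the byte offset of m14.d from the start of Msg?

Meta: @0: a [8B, align 8] → 8; @8: d [1B, align 1] → 9; +7 pad (align 8); @16: f [8B, align 8] → 24; @24: h [8B, align 8] → 32; size 32, align 8
@0: m7 [8B, align 2] → 8
@8: e [8B, align 2] → 16
@16: g [1B, align 1] → 17
+1 pad (align 2)
@18: m2 [2B, align 2] → 20
@20: m8 [1B, align 1] → 21
+1 pad (align 2)
@22: m14 [32B, align 2] → 54
within Meta: d at 8
22 + 8 = 30

30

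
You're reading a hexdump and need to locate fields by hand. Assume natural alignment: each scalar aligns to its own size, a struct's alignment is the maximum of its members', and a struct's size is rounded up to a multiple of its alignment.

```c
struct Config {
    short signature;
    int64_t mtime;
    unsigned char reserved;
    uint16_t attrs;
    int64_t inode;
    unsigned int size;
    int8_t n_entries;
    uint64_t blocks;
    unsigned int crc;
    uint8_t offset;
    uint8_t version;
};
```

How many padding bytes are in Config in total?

@0: signature [2B, align 2] → 2
+6 pad (align 8)
@8: mtime [8B, align 8] → 16
@16: reserved [1B, align 1] → 17
+1 pad (align 2)
@18: attrs [2B, align 2] → 20
+4 pad (align 8)
@24: inode [8B, align 8] → 32
@32: size [4B, align 4] → 36
@36: n_entries [1B, align 1] → 37
+3 pad (align 8)
@40: blocks [8B, align 8] → 48
@48: crc [4B, align 4] → 52
@52: offset [1B, align 1] → 53
@53: version [1B, align 1] → 54
+2 tail pad (align 8)
size 56, align 8
data bytes 40, size 56 → padding 16

16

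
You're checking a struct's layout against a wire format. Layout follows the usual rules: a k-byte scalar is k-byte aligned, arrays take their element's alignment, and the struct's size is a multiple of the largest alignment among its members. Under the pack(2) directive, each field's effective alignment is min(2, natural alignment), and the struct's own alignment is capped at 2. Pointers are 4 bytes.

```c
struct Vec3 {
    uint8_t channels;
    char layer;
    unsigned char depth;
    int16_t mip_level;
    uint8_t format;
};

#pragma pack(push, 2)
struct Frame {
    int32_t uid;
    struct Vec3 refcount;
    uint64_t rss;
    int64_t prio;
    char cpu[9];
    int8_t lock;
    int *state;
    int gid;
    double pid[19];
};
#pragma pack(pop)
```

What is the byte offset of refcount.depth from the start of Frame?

6

Vec3: 0..1  channels  (1B, 1-aligned); 1..2  layer  (1B, 1-aligned); 2..3  depth  (1B, 1-aligned); 3..4  -- padding (1B); 4..6  mip_level  (2B, 2-aligned); 6..7  format  (1B, 1-aligned); 7..8  -- tail padding (1B); sizeof = 8, alignof = 2
0..4  uid  (4B, 2-aligned)
4..12  refcount  (8B, 2-aligned)
within Vec3: depth at 2
4 + 2 = 6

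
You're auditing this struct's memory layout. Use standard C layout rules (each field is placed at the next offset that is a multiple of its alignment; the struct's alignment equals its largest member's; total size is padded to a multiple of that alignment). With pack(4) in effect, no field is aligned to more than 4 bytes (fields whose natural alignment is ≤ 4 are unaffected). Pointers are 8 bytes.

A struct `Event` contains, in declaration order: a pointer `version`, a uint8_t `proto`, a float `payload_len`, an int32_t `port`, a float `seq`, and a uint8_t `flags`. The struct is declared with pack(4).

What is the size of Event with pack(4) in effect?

28

version at 0 (size 8, align 4) → ends 8
proto at 8 (size 1, align 1) → ends 9
pad 3 to align 4 for payload_len
payload_len at 12 (size 4, align 4) → ends 16
port at 16 (size 4, align 4) → ends 20
seq at 20 (size 4, align 4) → ends 24
flags at 24 (size 1, align 1) → ends 25
tail pad 3 to reach multiple of 4
total 28 bytes, alignment 4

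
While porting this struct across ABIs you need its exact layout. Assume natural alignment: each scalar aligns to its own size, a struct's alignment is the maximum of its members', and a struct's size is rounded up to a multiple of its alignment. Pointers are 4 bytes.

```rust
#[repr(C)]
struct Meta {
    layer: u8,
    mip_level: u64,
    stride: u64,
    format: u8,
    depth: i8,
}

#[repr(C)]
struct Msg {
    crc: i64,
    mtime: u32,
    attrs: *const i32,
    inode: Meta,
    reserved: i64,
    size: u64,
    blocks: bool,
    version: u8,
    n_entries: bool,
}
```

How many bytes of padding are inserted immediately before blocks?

0

Meta: 0..1  layer  (1B, 1-aligned); 1..8  -- padding (7B); 8..16  mip_level  (8B, 8-aligned); 16..24  stride  (8B, 8-aligned); 24..25  format  (1B, 1-aligned); 25..26  depth  (1B, 1-aligned); 26..32  -- tail padding (6B); sizeof = 32, alignof = 8
0..8  crc  (8B, 8-aligned)
8..12  mtime  (4B, 4-aligned)
12..16  attrs  (4B, 4-aligned)
16..48  inode  (32B, 8-aligned)
48..56  reserved  (8B, 8-aligned)
56..64  size  (8B, 8-aligned)
64..65  blocks  (1B, 1-aligned)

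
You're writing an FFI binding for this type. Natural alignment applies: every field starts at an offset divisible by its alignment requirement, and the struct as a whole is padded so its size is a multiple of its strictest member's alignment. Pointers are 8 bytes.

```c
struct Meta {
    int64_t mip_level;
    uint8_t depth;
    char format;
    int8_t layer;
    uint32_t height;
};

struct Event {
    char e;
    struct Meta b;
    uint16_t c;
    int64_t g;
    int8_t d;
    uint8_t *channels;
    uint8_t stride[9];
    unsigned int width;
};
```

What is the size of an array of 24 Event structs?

Meta: 0..8  mip_level  (8B, 8-aligned); 8..9  depth  (1B, 1-aligned); 9..10  format  (1B, 1-aligned); 10..11  layer  (1B, 1-aligned); 11..12  -- padding (1B); 12..16  height  (4B, 4-aligned); sizeof = 16, alignof = 8
0..1  e  (1B, 1-aligned)
1..8  -- padding (7B)
8..24  b  (16B, 8-aligned)
24..26  c  (2B, 2-aligned)
26..32  -- padding (6B)
32..40  g  (8B, 8-aligned)
40..41  d  (1B, 1-aligned)
41..48  -- padding (7B)
48..56  channels  (8B, 8-aligned)
56..65  stride  (9B, 1-aligned)
65..68  -- padding (3B)
68..72  width  (4B, 4-aligned)
sizeof = 72, alignof = 8
array of 24: 24 × 72 = 1728

1728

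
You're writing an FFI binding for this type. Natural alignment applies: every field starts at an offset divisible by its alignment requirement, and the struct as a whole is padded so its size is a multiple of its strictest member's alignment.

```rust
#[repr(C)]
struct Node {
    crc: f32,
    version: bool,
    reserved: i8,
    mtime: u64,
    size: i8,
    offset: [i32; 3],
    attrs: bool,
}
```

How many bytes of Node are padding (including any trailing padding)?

0..4  crc  (4B, 4-aligned)
4..5  version  (1B, 1-aligned)
5..6  reserved  (1B, 1-aligned)
6..8  -- padding (2B)
8..16  mtime  (8B, 8-aligned)
16..17  size  (1B, 1-aligned)
17..20  -- padding (3B)
20..32  offset  (12B, 4-aligned)
32..33  attrs  (1B, 1-aligned)
33..40  -- tail padding (7B)
sizeof = 40, alignof = 8
data bytes 28, size 40 → padding 12

12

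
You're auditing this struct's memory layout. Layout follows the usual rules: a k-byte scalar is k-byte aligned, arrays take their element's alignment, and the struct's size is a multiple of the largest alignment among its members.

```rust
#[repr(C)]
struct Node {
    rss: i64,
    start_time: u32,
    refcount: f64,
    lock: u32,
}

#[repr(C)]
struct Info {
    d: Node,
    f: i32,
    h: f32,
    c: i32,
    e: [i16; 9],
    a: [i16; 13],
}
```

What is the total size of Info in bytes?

Node: 0..8  rss  (8B, 8-aligned); 8..12  start_time  (4B, 4-aligned); 12..16  -- padding (4B); 16..24  refcount  (8B, 8-aligned); 24..28  lock  (4B, 4-aligned); 28..32  -- tail padding (4B); sizeof = 32, alignof = 8
0..32  d  (32B, 8-aligned)
32..36  f  (4B, 4-aligned)
36..40  h  (4B, 4-aligned)
40..44  c  (4B, 4-aligned)
44..62  e  (18B, 2-aligned)
62..88  a  (26B, 2-aligned)
sizeof = 88, alignof = 8

88 bytes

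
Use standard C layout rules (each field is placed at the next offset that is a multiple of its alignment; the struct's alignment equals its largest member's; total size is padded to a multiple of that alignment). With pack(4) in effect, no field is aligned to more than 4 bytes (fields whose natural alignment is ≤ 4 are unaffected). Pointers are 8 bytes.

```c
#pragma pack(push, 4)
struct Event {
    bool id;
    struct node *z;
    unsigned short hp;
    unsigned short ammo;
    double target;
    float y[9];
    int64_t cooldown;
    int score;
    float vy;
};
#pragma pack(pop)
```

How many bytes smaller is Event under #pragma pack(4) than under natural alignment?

natural layout:
  id at 0 (size 1, align 1) → ends 1
  pad 7 to align 8 for z
  z at 8 (size 8, align 8) → ends 16
  hp at 16 (size 2, align 2) → ends 18
  ammo at 18 (size 2, align 2) → ends 20
  pad 4 to align 8 for target
  target at 24 (size 8, align 8) → ends 32
  y at 32 (size 36, align 4) → ends 68
  pad 4 to align 8 for cooldown
  cooldown at 72 (size 8, align 8) → ends 80
  score at 80 (size 4, align 4) → ends 84
  vy at 84 (size 4, align 4) → ends 88
  total 88 bytes, alignment 8
packed(4) layout:
  id at 0 (size 1, align 1) → ends 1
  pad 3 to align 4 for z
  z at 4 (size 8, align 4) → ends 12
  hp at 12 (size 2, align 2) → ends 14
  ammo at 14 (size 2, align 2) → ends 16
  target at 16 (size 8, align 4) → ends 24
  y at 24 (size 36, align 4) → ends 60
  cooldown at 60 (size 8, align 4) → ends 68
  score at 68 (size 4, align 4) → ends 72
  vy at 72 (size 4, align 4) → ends 76
  total 76 bytes, alignment 4
88 − 76 = 12

12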